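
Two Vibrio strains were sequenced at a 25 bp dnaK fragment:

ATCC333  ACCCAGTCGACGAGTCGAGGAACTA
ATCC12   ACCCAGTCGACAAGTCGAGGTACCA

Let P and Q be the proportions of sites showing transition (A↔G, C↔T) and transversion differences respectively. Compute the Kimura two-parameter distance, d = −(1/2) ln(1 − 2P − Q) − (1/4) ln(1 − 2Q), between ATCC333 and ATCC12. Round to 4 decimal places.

0.1324

Mismatches occur at site 12 (G/A, transition), site 21 (A/T, transversion), site 24 (T/C, transition).
Of the 3 differences, 2 transitions and 1 transversion over 25 sites: P = 2/25 = 0.080000, Q = 1/25 = 0.040000.
d = −0.5·ln(0.800000) − 0.25·ln(0.920000) = −0.5·(-0.223144) − 0.25·(-0.083382) = 0.1324.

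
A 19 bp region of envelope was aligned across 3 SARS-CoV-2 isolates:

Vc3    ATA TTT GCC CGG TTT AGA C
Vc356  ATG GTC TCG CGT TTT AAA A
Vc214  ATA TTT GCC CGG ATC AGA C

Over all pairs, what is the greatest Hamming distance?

10

Pairwise Hamming distances:
  Vc3 vs Vc356: 8
  Vc3 vs Vc214: 2
  Vc356 vs Vc214: 10
The largest is 10, between Vc356 and Vc214.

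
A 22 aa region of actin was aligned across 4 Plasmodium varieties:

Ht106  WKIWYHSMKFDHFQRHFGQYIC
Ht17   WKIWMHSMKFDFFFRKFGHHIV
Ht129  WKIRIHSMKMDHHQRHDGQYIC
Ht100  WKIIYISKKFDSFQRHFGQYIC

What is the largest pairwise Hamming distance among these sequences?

Pairwise Hamming distances:
  Ht106 vs Ht17: 7
  Ht106 vs Ht129: 5
  Ht106 vs Ht100: 4
  Ht17 vs Ht129: 11
  Ht17 vs Ht100: 10
  Ht129 vs Ht100: 8
The largest is 11, between Ht17 and Ht129.

11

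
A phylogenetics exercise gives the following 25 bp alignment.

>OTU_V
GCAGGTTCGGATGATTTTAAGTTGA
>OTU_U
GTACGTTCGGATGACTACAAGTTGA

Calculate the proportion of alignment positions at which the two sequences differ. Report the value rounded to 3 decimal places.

Differing sites — 2:C/T; 4:G/C; 15:T/C; 17:T/A; 18:T/C.
There are 5 differences over 25 sites, so p = 5/25 = 0.200.

0.200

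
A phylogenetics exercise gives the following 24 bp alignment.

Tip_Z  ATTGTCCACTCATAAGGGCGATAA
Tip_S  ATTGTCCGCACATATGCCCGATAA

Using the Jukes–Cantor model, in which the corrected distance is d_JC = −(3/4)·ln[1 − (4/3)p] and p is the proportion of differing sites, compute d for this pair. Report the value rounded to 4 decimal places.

0.2441

Differing sites — 8:A/G; 10:T/A; 15:A/T; 17:G/C; 18:G/C.
p = 5/24 = 0.208333.
d = −0.75 · ln(1 − (4/3)·0.208333) = −0.75 · ln(0.722223) = −0.75 · (-0.325421) = 0.2441.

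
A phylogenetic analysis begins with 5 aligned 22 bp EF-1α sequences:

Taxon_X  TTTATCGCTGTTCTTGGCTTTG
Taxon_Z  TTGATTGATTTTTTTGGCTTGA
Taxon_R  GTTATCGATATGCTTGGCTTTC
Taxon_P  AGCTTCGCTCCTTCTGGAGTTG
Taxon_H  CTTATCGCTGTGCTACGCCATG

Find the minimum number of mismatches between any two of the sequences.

Pairwise Hamming distances:
  Taxon_X vs Taxon_Z: 7
  Taxon_X vs Taxon_R: 5
  Taxon_X vs Taxon_P: 10
  Taxon_X vs Taxon_H: 6
  Taxon_Z vs Taxon_R: 8
  Taxon_Z vs Taxon_P: 13
  Taxon_Z vs Taxon_H: 13
  Taxon_R vs Taxon_P: 13
  Taxon_R vs Taxon_H: 8
  Taxon_P vs Taxon_H: 14
The smallest is 5, between Taxon_X and Taxon_R.

5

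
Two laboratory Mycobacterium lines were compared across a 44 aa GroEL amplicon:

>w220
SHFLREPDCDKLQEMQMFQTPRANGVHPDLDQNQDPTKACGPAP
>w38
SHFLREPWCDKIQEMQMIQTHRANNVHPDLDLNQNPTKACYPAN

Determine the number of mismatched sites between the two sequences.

9

Mismatches occur at site 8 (D↔W), site 12 (L↔I), site 18 (F↔I), site 21 (P↔H), site 25 (G↔N), site 32 (Q↔L), site 35 (D↔N), site 41 (G↔Y), site 44 (P↔N).
That gives 9 mismatches out of 44 aligned sites, so the Hamming distance is 9.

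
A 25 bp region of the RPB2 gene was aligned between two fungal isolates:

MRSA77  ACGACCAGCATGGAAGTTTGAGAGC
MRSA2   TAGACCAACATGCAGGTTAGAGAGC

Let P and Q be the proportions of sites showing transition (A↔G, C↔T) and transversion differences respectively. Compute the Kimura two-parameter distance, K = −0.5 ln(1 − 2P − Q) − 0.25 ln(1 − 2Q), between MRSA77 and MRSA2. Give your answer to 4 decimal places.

The sequences differ at positions 1 (A/T, transversion), 2 (C/A, transversion), 8 (G/A, transition), 13 (G/C, transversion), 15 (A/G, transition), 19 (T/A, transversion).
Of the 6 differences, 2 transitions and 4 transversions over 25 sites: P = 2/25 = 0.080000, Q = 4/25 = 0.160000.
d = −0.5·ln(0.680000) − 0.25·ln(0.680000) = −0.5·(-0.385662) − 0.25·(-0.385662) = 0.2892.

0.2892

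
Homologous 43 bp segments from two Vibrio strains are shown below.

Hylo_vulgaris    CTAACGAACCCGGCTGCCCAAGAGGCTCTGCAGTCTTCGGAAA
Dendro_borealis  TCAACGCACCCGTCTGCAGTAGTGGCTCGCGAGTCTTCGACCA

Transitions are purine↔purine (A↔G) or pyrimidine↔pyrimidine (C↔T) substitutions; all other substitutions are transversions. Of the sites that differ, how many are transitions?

The sequences differ at positions 1 (C/T, transition), 2 (T/C, transition), 7 (A/C, transversion), 13 (G/T, transversion), 18 (C/A, transversion), 19 (C/G, transversion), 20 (A/T, transversion), 23 (A/T, transversion), 29 (T/G, transversion), 30 (G/C, transversion), 31 (C/G, transversion), 40 (G/A, transition), 41 (A/C, transversion), 42 (A/C, transversion).
Of the 14 differences, 3 transitions and 11 transversions, so the answer is 3.

3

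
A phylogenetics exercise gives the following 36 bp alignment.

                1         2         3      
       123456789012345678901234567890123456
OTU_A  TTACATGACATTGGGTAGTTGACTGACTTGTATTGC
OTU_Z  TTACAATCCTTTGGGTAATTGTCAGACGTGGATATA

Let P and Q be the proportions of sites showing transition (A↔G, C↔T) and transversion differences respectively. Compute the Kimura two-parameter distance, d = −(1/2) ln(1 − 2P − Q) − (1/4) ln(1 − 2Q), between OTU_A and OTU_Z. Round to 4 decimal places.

The sequences differ at positions 6 (T/A, transversion), 7 (G/T, transversion), 8 (A/C, transversion), 10 (A/T, transversion), 18 (G/A, transition), 22 (A/T, transversion), 24 (T/A, transversion), 28 (T/G, transversion), 31 (T/G, transversion), 34 (T/A, transversion), 35 (G/T, transversion), 36 (C/A, transversion).
Of the 12 differences, 1 transition and 11 transversions over 36 sites: P = 1/36 = 0.027778, Q = 11/36 = 0.305556.
d = −0.5·ln(0.638888) − 0.25·ln(0.388888) = −0.5·(-0.448026) − 0.25·(-0.944464) = 0.4601.

0.4601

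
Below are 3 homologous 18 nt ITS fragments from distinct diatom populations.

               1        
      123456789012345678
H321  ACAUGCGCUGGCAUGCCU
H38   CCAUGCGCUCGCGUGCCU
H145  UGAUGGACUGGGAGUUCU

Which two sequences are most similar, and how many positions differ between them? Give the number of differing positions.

Pairwise Hamming distances:
  H321 vs H38: 3
  H321 vs H145: 8
  H38 vs H145: 10
The smallest is 3, between H321 and H38.

3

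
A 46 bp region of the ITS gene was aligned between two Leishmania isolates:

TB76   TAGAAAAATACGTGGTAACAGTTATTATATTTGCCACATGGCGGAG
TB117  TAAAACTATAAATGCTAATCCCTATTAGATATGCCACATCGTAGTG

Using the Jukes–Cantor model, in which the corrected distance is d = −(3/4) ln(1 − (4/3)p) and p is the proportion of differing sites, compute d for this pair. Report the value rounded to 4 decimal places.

The sequences differ at positions 3 (G/A), 6 (A/C), 7 (A/T), 11 (C/A), 12 (G/A), 15 (G/C), 19 (C/T), 20 (A/C), 21 (G/C), 22 (T/C), 28 (T/G), 31 (T/A), 40 (G/C), 42 (C/T), 43 (G/A), 45 (A/T).
p = 16/46 = 0.347826.
d = −0.75 · ln(1 − (4/3)·0.347826) = −0.75 · ln(0.536232) = −0.75 · (-0.623188) = 0.4674.

0.4674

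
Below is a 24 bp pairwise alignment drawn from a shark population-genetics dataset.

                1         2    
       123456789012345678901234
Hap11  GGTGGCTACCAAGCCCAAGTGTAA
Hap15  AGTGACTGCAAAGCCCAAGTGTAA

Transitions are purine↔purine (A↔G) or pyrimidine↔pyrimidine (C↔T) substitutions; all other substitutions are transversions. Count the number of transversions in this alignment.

Mismatches occur at site 1 (G↔A, transition), site 5 (G↔A, transition), site 8 (A↔G, transition), site 10 (C↔A, transversion).
Of the 4 differences, 3 transitions and 1 transversion, so the answer is 1.

1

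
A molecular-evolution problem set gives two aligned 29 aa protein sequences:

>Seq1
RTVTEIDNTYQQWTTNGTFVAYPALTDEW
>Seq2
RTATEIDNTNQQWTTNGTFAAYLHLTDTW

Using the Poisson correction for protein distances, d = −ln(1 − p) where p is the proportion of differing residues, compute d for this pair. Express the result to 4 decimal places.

The sequences differ at positions 3 (V/A), 10 (Y/N), 20 (V/A), 23 (P/L), 24 (A/H), 28 (E/T).
p = 6/29 = 0.206897.
d = −ln(1 − 0.206897) = −ln(0.793103) = 0.2318.

0.2318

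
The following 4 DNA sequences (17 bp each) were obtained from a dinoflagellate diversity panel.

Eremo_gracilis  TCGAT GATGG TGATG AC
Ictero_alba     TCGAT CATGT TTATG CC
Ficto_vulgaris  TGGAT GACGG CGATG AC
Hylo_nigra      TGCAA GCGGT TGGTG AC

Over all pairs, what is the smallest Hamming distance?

Pairwise Hamming distances:
  Eremo_gracilis vs Ictero_alba: 4
  Eremo_gracilis vs Ficto_vulgaris: 3
  Eremo_gracilis vs Hylo_nigra: 7
  Ictero_alba vs Ficto_vulgaris: 7
  Ictero_alba vs Hylo_nigra: 9
  Ficto_vulgaris vs Hylo_nigra: 7
The smallest is 3, between Eremo_gracilis and Ficto_vulgaris.

3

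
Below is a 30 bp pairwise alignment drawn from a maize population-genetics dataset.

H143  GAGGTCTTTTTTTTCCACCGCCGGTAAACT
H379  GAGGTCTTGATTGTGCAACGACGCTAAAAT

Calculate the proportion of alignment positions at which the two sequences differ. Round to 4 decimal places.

Differing sites — 9:T/G; 10:T/A; 13:T/G; 15:C/G; 18:C/A; 21:C/A; 24:G/C; 29:C/A.
There are 8 differences over 30 sites, so p = 8/30 = 0.2667.

0.2667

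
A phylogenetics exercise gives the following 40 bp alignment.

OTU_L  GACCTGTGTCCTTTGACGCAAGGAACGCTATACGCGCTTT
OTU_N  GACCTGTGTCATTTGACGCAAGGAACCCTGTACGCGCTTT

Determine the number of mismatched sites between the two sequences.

Mismatches occur at site 11 (C/A), site 27 (G/C), site 30 (A/G).
That gives 3 mismatches out of 40 aligned sites, so the Hamming distance is 3.

3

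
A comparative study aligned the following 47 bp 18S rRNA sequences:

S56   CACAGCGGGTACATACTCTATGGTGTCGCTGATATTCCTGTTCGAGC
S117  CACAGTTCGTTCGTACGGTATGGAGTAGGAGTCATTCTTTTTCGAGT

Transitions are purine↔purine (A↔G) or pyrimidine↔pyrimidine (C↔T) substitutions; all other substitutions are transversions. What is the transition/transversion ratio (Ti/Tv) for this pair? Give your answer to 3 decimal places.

0.455

Differing sites — 6:C/T (Ti); 7:G/T (Tv); 8:G/C (Tv); 11:A/T (Tv); 13:A/G (Ti); 17:T/G (Tv); 18:C/G (Tv); 24:T/A (Tv); 27:C/A (Tv); 29:C/G (Tv); 30:T/A (Tv); 32:A/T (Tv); 33:T/C (Ti); 38:C/T (Ti); 40:G/T (Tv); 47:C/T (Ti).
Of the 16 differences, 5 transitions and 11 transversions, so Ti/Tv = 5/11 = 0.455.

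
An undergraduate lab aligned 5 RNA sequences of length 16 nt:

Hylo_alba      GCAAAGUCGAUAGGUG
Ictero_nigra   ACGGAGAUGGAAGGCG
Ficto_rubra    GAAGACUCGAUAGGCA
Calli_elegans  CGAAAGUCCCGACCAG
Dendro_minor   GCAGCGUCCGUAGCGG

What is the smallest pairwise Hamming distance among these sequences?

Pairwise Hamming distances:
  Hylo_alba vs Ictero_nigra: 8
  Hylo_alba vs Ficto_rubra: 5
  Hylo_alba vs Calli_elegans: 8
  Hylo_alba vs Dendro_minor: 6
  Ictero_nigra vs Ficto_rubra: 9
  Ictero_nigra vs Calli_elegans: 12
  Ictero_nigra vs Dendro_minor: 9
  Ficto_rubra vs Calli_elegans: 11
  Ficto_rubra vs Dendro_minor: 8
  Calli_elegans vs Dendro_minor: 8
The smallest is 5, between Hylo_alba and Ficto_rubra.

5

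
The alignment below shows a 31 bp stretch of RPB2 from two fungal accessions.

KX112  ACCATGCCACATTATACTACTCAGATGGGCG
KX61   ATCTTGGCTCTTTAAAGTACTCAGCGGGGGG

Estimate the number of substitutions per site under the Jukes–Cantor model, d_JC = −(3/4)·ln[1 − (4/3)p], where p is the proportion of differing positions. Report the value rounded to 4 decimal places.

0.4217

Mismatches occur at site 2 (C→T), site 4 (A→T), site 7 (C→G), site 9 (A→T), site 11 (A→T), site 15 (T→A), site 17 (C→G), site 25 (A→C), site 26 (T→G), site 30 (C→G).
p = 10/31 = 0.322581.
d = −0.75 · ln(1 − (4/3)·0.322581) = −0.75 · ln(0.569892) = −0.75 · (-0.562308) = 0.4217.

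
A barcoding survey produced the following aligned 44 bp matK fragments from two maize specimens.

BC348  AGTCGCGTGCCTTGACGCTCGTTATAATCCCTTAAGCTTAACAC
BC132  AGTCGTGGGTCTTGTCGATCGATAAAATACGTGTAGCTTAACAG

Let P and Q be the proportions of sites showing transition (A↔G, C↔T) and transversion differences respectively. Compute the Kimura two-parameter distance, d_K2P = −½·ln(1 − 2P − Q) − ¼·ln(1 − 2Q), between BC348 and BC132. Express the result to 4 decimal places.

Mismatches occur at site 6 (C→T, transition), site 8 (T→G, transversion), site 10 (C→T, transition), site 15 (A→T, transversion), site 18 (C→A, transversion), site 22 (T→A, transversion), site 25 (T→A, transversion), site 29 (C→A, transversion), site 31 (C→G, transversion), site 33 (T→G, transversion), site 34 (A→T, transversion), site 44 (C→G, transversion).
Of the 12 differences, 2 transitions and 10 transversions over 44 sites: P = 2/44 = 0.045455, Q = 10/44 = 0.227273.
d = −0.5·ln(0.681817) − 0.25·ln(0.545454) = −0.5·(-0.382994) − 0.25·(-0.606137) = 0.3430.

0.3430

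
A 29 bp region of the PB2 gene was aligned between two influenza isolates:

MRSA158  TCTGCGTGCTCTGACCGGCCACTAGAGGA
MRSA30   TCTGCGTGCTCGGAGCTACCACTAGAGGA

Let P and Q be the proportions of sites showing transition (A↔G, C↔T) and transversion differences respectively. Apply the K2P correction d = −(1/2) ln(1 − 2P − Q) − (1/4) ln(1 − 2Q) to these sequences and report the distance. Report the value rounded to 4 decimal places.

0.1526

Differing sites — 12:T/G (Tv); 15:C/G (Tv); 17:G/T (Tv); 18:G/A (Ti).
Of the 4 differences, 1 transition and 3 transversions over 29 sites: P = 1/29 = 0.034483, Q = 3/29 = 0.103448.
d = −0.5·ln(0.827586) − 0.25·ln(0.793104) = −0.5·(-0.189242) − 0.25·(-0.231801) = 0.1526.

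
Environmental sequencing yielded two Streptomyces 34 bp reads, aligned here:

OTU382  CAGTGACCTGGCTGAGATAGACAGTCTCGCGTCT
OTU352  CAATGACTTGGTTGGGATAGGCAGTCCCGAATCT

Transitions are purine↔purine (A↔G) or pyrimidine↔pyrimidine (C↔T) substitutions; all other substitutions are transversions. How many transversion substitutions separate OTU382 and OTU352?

1

Differing sites — 3:G/A (Ti); 8:C/T (Ti); 12:C/T (Ti); 15:A/G (Ti); 21:A/G (Ti); 27:T/C (Ti); 30:C/A (Tv); 31:G/A (Ti).
Of the 8 differences, 7 transitions and 1 transversion, so the answer is 1.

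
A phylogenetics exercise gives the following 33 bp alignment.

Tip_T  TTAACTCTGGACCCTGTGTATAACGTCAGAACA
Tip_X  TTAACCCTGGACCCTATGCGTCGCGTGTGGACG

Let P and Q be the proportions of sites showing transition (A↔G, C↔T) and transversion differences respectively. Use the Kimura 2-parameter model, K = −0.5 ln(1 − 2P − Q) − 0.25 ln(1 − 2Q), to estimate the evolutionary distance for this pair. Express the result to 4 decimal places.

0.4121

Differing sites — 6:T/C (Ti); 16:G/A (Ti); 19:T/C (Ti); 20:A/G (Ti); 22:A/C (Tv); 23:A/G (Ti); 27:C/G (Tv); 28:A/T (Tv); 30:A/G (Ti); 33:A/G (Ti).
Of the 10 differences, 7 transitions and 3 transversions over 33 sites: P = 7/33 = 0.212121, Q = 3/33 = 0.090909.
d = −0.5·ln(0.484849) − 0.25·ln(0.818182) = −0.5·(-0.723918) − 0.25·(-0.200670) = 0.4121.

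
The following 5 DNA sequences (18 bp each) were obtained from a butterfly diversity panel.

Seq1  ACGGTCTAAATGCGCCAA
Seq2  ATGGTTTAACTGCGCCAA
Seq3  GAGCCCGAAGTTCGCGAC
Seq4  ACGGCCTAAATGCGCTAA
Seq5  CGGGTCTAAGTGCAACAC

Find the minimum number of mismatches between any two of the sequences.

Pairwise Hamming distances:
  Seq1 vs Seq2: 3
  Seq1 vs Seq3: 9
  Seq1 vs Seq4: 2
  Seq1 vs Seq5: 6
  Seq2 vs Seq3: 10
  Seq2 vs Seq4: 5
  Seq2 vs Seq5: 7
  Seq3 vs Seq4: 8
  Seq3 vs Seq5: 9
  Seq4 vs Seq5: 8
The smallest is 2, between Seq1 and Seq4.

2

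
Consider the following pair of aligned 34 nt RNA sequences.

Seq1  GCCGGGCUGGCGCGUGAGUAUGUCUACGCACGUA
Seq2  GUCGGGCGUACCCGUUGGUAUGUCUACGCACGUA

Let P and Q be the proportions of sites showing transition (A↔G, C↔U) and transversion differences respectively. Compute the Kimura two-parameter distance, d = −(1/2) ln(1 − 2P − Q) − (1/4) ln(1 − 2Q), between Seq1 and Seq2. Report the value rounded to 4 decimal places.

The sequences differ at positions 2 (C/U, transition), 8 (U/G, transversion), 9 (G/U, transversion), 10 (G/A, transition), 12 (G/C, transversion), 16 (G/U, transversion), 17 (A/G, transition).
Of the 7 differences, 3 transitions and 4 transversions over 34 sites: P = 3/34 = 0.088235, Q = 4/34 = 0.117647.
d = −0.5·ln(0.705883) − 0.25·ln(0.764706) = −0.5·(-0.348306) − 0.25·(-0.268264) = 0.2412.

0.2412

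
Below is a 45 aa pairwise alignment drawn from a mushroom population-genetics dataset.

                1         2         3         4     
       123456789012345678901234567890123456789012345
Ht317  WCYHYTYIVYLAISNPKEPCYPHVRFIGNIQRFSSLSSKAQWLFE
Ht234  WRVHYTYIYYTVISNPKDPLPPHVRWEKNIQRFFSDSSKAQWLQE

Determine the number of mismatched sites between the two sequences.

14

Mismatches occur at site 2 (C/R), site 3 (Y/V), site 9 (V/Y), site 11 (L/T), site 12 (A/V), site 18 (E/D), site 20 (C/L), site 21 (Y/P), site 26 (F/W), site 27 (I/E), site 28 (G/K), site 34 (S/F), site 36 (L/D), site 44 (F/Q).
That gives 14 mismatches out of 45 aligned sites, so the Hamming distance is 14.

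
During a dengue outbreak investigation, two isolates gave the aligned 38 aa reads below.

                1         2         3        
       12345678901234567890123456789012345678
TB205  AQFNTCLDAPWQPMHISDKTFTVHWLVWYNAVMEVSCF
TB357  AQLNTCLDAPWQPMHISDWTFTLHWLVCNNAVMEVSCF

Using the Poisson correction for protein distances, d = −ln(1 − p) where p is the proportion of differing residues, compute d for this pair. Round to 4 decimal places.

The sequences differ at positions 3 (F/L), 19 (K/W), 23 (V/L), 28 (W/C), 29 (Y/N).
p = 5/38 = 0.131579.
d = −ln(1 − 0.131579) = −ln(0.868421) = 0.1411.

0.1411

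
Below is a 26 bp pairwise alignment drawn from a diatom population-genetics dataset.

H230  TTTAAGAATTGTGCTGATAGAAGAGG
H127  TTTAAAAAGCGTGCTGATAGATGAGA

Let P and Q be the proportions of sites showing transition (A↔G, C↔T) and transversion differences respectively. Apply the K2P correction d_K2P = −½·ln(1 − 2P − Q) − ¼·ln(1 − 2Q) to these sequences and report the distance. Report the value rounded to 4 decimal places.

0.2256

The sequences differ at positions 6 (G/A, transition), 9 (T/G, transversion), 10 (T/C, transition), 22 (A/T, transversion), 26 (G/A, transition).
Of the 5 differences, 3 transitions and 2 transversions over 26 sites: P = 3/26 = 0.115385, Q = 2/26 = 0.076923.
d = −0.5·ln(0.692307) − 0.25·ln(0.846154) = −0.5·(-0.367726) − 0.25·(-0.167054) = 0.2256.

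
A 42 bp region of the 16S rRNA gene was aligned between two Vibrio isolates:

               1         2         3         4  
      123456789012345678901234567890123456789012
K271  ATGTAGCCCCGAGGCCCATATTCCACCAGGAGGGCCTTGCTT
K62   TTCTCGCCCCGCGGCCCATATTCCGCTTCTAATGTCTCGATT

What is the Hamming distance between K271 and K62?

Differing sites — 1:A/T; 3:G/C; 5:A/C; 12:A/C; 25:A/G; 27:C/T; 28:A/T; 29:G/C; 30:G/T; 32:G/A; 33:G/T; 35:C/T; 38:T/C; 40:C/A.
That gives 14 mismatches out of 42 aligned sites, so the Hamming distance is 14.

14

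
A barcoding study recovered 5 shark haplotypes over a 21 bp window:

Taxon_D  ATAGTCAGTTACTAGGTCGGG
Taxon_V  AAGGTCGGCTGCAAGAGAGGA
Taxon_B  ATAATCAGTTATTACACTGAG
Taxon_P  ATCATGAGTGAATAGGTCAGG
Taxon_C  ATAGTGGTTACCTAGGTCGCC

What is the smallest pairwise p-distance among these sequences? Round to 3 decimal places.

Pairwise Hamming distances:
  Taxon_D vs Taxon_V: 10
  Taxon_D vs Taxon_B: 7
  Taxon_D vs Taxon_P: 6
  Taxon_D vs Taxon_C: 7
  Taxon_V vs Taxon_B: 13
  Taxon_V vs Taxon_P: 15
  Taxon_V vs Taxon_C: 13
  Taxon_B vs Taxon_P: 10
  Taxon_B vs Taxon_C: 13
  Taxon_P vs Taxon_C: 10
The smallest is 6 mismatches, between Taxon_D and Taxon_P; p = 6/21 = 0.286.

0.286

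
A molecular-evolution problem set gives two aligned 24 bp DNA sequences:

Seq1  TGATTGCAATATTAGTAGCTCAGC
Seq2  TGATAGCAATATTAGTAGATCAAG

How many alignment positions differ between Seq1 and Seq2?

4

Mismatches occur at site 5 (T↔A), site 19 (C↔A), site 23 (G↔A), site 24 (C↔G).
That gives 4 mismatches out of 24 aligned sites, so the Hamming distance is 4.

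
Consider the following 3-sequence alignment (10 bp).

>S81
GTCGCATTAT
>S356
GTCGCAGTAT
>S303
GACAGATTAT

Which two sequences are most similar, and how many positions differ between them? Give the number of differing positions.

Pairwise Hamming distances:
  S81 vs S356: 1
  S81 vs S303: 3
  S356 vs S303: 4
The smallest is 1, between S81 and S356.

1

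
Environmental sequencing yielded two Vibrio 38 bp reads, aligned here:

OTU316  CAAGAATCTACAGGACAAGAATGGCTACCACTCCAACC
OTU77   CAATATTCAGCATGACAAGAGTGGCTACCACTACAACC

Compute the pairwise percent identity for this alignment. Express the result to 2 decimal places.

81.58%

The sequences differ at positions 4 (G/T), 6 (A/T), 9 (T/A), 10 (A/G), 13 (G/T), 21 (A/G), 33 (C/A).
31 of the 38 sites match, so the percent identity is 31/38 × 100 = 81.58%.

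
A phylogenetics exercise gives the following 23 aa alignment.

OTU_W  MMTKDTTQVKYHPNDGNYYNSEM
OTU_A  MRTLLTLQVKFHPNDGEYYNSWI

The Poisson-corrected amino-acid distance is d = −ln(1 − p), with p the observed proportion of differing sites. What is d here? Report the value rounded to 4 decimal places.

Mismatches occur at site 2 (M/R), site 4 (K/L), site 5 (D/L), site 7 (T/L), site 11 (Y/F), site 17 (N/E), site 22 (E/W), site 23 (M/I).
p = 8/23 = 0.347826.
d = −ln(1 − 0.347826) = −ln(0.652174) = 0.4274.

0.4274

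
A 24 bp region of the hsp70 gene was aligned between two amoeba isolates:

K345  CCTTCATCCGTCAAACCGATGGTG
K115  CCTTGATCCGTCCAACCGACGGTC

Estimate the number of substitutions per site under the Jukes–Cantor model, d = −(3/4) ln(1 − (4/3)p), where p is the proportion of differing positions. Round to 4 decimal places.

The sequences differ at positions 5 (C/G), 13 (A/C), 20 (T/C), 24 (G/C).
p = 4/24 = 0.166667.
d = −0.75 · ln(1 − (4/3)·0.166667) = −0.75 · ln(0.777777) = −0.75 · (-0.251315) = 0.1885.

0.1885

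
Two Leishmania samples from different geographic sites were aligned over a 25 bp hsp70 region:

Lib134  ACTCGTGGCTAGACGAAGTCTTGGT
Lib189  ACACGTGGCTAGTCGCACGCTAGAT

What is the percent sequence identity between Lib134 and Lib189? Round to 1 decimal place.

Differing sites — 3:T/A; 13:A/T; 16:A/C; 18:G/C; 19:T/G; 22:T/A; 24:G/A.
18 of the 25 sites match, so the percent identity is 18/25 × 100 = 72.0%.

72.0%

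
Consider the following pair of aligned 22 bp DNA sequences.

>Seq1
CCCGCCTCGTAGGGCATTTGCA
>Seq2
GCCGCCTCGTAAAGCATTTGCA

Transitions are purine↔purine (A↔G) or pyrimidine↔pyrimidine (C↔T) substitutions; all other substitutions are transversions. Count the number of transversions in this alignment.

1

Mismatches occur at site 1 (C→G, transversion), site 12 (G→A, transition), site 13 (G→A, transition).
Of the 3 differences, 2 transitions and 1 transversion, so the answer is 1.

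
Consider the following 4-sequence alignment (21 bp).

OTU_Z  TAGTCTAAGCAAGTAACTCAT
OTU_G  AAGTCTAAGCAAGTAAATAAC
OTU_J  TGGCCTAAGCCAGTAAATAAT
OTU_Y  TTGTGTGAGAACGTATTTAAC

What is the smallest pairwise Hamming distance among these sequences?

Pairwise Hamming distances:
  OTU_Z vs OTU_G: 4
  OTU_Z vs OTU_J: 5
  OTU_Z vs OTU_Y: 9
  OTU_G vs OTU_J: 5
  OTU_G vs OTU_Y: 8
  OTU_J vs OTU_Y: 10
The smallest is 4, between OTU_Z and OTU_G.

4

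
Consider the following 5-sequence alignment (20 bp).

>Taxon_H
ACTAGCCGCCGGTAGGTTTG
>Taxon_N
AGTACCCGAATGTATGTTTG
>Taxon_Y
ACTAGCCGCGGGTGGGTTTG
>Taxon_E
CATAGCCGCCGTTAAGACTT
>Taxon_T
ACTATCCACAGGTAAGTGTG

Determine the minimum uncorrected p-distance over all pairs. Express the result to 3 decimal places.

0.100

Pairwise Hamming distances:
  Taxon_H vs Taxon_N: 6
  Taxon_H vs Taxon_Y: 2
  Taxon_H vs Taxon_E: 7
  Taxon_H vs Taxon_T: 5
  Taxon_N vs Taxon_Y: 7
  Taxon_N vs Taxon_E: 11
  Taxon_N vs Taxon_T: 7
  Taxon_Y vs Taxon_E: 9
  Taxon_Y vs Taxon_T: 6
  Taxon_E vs Taxon_T: 9
The smallest is 2 mismatches, between Taxon_H and Taxon_Y; p = 2/20 = 0.100.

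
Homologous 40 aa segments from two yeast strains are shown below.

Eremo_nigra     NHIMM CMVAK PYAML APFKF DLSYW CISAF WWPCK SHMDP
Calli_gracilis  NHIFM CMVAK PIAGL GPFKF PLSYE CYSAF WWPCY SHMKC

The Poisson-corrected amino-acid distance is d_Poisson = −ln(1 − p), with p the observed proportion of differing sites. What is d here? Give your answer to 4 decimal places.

0.2877

Mismatches occur at site 4 (M/F), site 12 (Y/I), site 14 (M/G), site 16 (A/G), site 21 (D/P), site 25 (W/E), site 27 (I/Y), site 35 (K/Y), site 39 (D/K), site 40 (P/C).
p = 10/40 = 0.250000.
d = −ln(1 − 0.250000) = −ln(0.750000) = 0.2877.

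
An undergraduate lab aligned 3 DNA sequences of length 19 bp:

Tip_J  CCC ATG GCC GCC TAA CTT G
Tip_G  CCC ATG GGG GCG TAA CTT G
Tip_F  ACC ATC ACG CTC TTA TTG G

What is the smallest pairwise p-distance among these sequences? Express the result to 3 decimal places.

Pairwise Hamming distances:
  Tip_J vs Tip_G: 3
  Tip_J vs Tip_F: 9
  Tip_G vs Tip_F: 10
The smallest is 3 mismatches, between Tip_J and Tip_G; p = 3/19 = 0.158.

0.158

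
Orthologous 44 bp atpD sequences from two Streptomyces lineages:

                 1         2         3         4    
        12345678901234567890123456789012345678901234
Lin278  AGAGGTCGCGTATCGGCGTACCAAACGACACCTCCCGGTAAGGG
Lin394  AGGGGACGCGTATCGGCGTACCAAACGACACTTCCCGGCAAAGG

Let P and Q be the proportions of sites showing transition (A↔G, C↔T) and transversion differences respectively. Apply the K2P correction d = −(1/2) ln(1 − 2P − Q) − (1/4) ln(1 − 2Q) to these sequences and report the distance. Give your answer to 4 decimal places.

0.1261

The sequences differ at positions 3 (A/G, transition), 6 (T/A, transversion), 32 (C/T, transition), 39 (T/C, transition), 42 (G/A, transition).
Of the 5 differences, 4 transitions and 1 transversion over 44 sites: P = 4/44 = 0.090909, Q = 1/44 = 0.022727.
d = −0.5·ln(0.795455) − 0.25·ln(0.954546) = −0.5·(-0.228841) − 0.25·(-0.046519) = 0.1261.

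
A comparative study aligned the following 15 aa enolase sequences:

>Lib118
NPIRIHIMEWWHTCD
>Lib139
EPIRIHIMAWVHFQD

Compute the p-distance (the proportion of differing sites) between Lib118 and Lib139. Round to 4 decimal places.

0.3333

The sequences differ at positions 1 (N/E), 9 (E/A), 11 (W/V), 13 (T/F), 14 (C/Q).
There are 5 differences over 15 sites, so p = 5/15 = 0.3333.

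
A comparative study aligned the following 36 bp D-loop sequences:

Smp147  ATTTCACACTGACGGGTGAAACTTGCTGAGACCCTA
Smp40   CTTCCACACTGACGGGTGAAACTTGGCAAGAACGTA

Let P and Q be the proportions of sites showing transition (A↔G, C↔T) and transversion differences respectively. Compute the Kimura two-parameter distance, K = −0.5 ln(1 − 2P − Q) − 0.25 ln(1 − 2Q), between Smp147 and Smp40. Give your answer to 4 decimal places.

0.2255

Differing sites — 1:A/C (Tv); 4:T/C (Ti); 26:C/G (Tv); 27:T/C (Ti); 28:G/A (Ti); 32:C/A (Tv); 34:C/G (Tv).
Of the 7 differences, 3 transitions and 4 transversions over 36 sites: P = 3/36 = 0.083333, Q = 4/36 = 0.111111.
d = −0.5·ln(0.722223) − 0.25·ln(0.777778) = −0.5·(-0.325421) − 0.25·(-0.251314) = 0.2255.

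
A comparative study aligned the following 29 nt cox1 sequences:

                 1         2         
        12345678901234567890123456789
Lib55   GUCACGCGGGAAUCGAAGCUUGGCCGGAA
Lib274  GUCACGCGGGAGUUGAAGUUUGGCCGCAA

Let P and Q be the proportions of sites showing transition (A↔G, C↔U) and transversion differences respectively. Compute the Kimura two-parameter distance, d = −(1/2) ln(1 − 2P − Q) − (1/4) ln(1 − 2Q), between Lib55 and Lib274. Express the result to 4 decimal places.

0.1560

Differing sites — 12:A/G (Ti); 14:C/U (Ti); 19:C/U (Ti); 27:G/C (Tv).
Of the 4 differences, 3 transitions and 1 transversion over 29 sites: P = 3/29 = 0.103448, Q = 1/29 = 0.034483.
d = −0.5·ln(0.758621) − 0.25·ln(0.931034) = −0.5·(-0.276253) − 0.25·(-0.071459) = 0.1560.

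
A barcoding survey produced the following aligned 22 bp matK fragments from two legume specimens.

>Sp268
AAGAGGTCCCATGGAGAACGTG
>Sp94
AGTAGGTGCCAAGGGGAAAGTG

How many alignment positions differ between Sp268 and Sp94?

6

Mismatches occur at site 2 (A/G), site 3 (G/T), site 8 (C/G), site 12 (T/A), site 15 (A/G), site 19 (C/A).
That gives 6 mismatches out of 22 aligned sites, so the Hamming distance is 6.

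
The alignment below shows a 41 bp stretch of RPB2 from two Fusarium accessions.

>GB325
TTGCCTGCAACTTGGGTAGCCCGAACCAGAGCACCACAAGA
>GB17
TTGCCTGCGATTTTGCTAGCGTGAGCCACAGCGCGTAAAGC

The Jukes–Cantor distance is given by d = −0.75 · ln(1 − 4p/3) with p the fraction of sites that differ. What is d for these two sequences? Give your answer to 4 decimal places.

0.4121

The sequences differ at positions 9 (A/G), 11 (C/T), 14 (G/T), 16 (G/C), 21 (C/G), 22 (C/T), 25 (A/G), 29 (G/C), 33 (A/G), 35 (C/G), 36 (A/T), 37 (C/A), 41 (A/C).
p = 13/41 = 0.317073.
d = −0.75 · ln(1 − (4/3)·0.317073) = −0.75 · ln(0.577236) = −0.75 · (-0.549504) = 0.4121.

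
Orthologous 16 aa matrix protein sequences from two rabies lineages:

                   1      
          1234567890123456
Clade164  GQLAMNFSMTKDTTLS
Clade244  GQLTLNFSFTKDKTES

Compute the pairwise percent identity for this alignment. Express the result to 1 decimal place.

The sequences differ at positions 4 (A/T), 5 (M/L), 9 (M/F), 13 (T/K), 15 (L/E).
11 of the 16 sites match, so the percent identity is 11/16 × 100 = 68.8%.

68.8%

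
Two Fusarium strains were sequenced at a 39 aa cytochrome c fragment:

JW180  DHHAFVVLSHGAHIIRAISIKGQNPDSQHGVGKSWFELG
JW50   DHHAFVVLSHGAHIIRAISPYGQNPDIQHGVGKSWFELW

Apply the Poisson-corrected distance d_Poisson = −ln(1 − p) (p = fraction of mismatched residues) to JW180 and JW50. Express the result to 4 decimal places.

0.1082

Differing sites — 20:I/P; 21:K/Y; 27:S/I; 39:G/W.
p = 4/39 = 0.102564.
d = −ln(1 − 0.102564) = −ln(0.897436) = 0.1082.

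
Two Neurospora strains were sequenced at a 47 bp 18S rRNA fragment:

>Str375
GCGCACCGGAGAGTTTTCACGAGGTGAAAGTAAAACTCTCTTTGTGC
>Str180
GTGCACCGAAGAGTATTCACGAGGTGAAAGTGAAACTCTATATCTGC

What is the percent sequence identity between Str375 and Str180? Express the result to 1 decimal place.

Differing sites — 2:C/T; 9:G/A; 15:T/A; 32:A/G; 40:C/A; 42:T/A; 44:G/C.
40 of the 47 sites match, so the percent identity is 40/47 × 100 = 85.1%.

85.1%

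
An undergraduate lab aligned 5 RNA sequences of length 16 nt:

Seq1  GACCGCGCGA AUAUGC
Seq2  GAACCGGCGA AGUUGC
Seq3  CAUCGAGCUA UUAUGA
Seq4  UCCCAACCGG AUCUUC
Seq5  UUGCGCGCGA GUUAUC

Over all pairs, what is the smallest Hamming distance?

5

Pairwise Hamming distances:
  Seq1 vs Seq2: 5
  Seq1 vs Seq3: 6
  Seq1 vs Seq4: 8
  Seq1 vs Seq5: 7
  Seq2 vs Seq3: 9
  Seq2 vs Seq4: 10
  Seq2 vs Seq5: 9
  Seq3 vs Seq4: 11
  Seq3 vs Seq5: 10
  Seq4 vs Seq5: 9
The smallest is 5, between Seq1 and Seq2.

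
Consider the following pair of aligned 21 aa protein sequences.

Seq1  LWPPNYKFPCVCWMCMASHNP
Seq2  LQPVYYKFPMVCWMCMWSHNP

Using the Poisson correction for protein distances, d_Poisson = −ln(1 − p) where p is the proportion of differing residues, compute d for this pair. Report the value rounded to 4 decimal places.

The sequences differ at positions 2 (W/Q), 4 (P/V), 5 (N/Y), 10 (C/M), 17 (A/W).
p = 5/21 = 0.238095.
d = −ln(1 − 0.238095) = −ln(0.761905) = 0.2719.

0.2719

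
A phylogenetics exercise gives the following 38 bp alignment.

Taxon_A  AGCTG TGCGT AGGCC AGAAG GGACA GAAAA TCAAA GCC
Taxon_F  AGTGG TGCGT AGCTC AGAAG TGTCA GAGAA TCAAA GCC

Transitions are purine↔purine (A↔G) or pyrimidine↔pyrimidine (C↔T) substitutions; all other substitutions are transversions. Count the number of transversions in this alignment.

Mismatches occur at site 3 (C→T, transition), site 4 (T→G, transversion), site 13 (G→C, transversion), site 14 (C→T, transition), site 21 (G→T, transversion), site 23 (A→T, transversion), site 28 (A→G, transition).
Of the 7 differences, 3 transitions and 4 transversions, so the answer is 4.

4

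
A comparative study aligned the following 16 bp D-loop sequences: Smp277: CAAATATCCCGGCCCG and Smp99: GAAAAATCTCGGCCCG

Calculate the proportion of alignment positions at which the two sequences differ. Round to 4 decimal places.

The sequences differ at positions 1 (C/G), 5 (T/A), 9 (C/T).
There are 3 differences over 16 sites, so p = 3/16 = 0.1875.

0.1875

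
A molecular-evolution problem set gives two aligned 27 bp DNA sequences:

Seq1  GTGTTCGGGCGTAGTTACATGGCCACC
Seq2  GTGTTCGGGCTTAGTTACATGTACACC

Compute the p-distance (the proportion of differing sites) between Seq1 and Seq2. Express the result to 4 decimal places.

0.1111

The sequences differ at positions 11 (G/T), 22 (G/T), 23 (C/A).
There are 3 differences over 27 sites, so p = 3/27 = 0.1111.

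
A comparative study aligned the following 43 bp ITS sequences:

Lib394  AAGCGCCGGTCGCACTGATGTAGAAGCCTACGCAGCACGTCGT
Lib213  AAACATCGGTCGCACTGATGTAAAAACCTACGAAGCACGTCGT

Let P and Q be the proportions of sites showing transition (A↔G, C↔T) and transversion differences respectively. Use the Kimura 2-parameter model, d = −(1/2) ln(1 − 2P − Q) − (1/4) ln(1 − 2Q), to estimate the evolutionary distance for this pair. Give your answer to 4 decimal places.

0.1596

Mismatches occur at site 3 (G↔A, transition), site 5 (G↔A, transition), site 6 (C↔T, transition), site 23 (G↔A, transition), site 26 (G↔A, transition), site 33 (C↔A, transversion).
Of the 6 differences, 5 transitions and 1 transversion over 43 sites: P = 5/43 = 0.116279, Q = 1/43 = 0.023256.
d = −0.5·ln(0.744186) − 0.25·ln(0.953488) = −0.5·(-0.295464) − 0.25·(-0.047628) = 0.1596.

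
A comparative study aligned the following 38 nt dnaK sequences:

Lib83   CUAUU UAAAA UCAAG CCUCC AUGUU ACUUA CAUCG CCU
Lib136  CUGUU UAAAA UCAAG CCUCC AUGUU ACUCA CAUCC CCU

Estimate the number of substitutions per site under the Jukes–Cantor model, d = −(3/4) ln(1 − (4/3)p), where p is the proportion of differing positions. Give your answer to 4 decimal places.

The sequences differ at positions 3 (A/G), 29 (U/C), 35 (G/C).
p = 3/38 = 0.078947.
d = −0.75 · ln(1 − (4/3)·0.078947) = −0.75 · ln(0.894737) = −0.75 · (-0.111225) = 0.0834.

0.0834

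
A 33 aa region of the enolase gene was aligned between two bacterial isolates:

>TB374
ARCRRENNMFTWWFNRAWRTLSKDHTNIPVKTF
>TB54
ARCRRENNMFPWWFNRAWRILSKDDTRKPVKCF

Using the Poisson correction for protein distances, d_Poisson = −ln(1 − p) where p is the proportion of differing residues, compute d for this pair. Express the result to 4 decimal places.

0.2007

The sequences differ at positions 11 (T/P), 20 (T/I), 25 (H/D), 27 (N/R), 28 (I/K), 32 (T/C).
p = 6/33 = 0.181818.
d = −ln(1 − 0.181818) = −ln(0.818182) = 0.2007.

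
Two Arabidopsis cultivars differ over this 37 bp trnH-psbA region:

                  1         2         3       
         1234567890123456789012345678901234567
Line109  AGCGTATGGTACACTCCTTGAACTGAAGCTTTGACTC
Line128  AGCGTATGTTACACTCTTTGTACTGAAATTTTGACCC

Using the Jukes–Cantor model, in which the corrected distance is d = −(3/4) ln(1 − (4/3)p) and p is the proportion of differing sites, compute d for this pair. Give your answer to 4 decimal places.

Differing sites — 9:G/T; 17:C/T; 21:A/T; 28:G/A; 29:C/T; 36:T/C.
p = 6/37 = 0.162162.
d = −0.75 · ln(1 − (4/3)·0.162162) = −0.75 · ln(0.783784) = −0.75 · (-0.243622) = 0.1827.

0.1827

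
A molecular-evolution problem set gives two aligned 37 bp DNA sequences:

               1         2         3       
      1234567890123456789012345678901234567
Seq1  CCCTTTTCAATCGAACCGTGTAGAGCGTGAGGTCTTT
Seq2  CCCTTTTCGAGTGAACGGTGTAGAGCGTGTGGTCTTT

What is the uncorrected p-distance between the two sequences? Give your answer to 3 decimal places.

Mismatches occur at site 9 (A↔G), site 11 (T↔G), site 12 (C↔T), site 17 (C↔G), site 30 (A↔T).
There are 5 differences over 37 sites, so p = 5/37 = 0.135.

0.135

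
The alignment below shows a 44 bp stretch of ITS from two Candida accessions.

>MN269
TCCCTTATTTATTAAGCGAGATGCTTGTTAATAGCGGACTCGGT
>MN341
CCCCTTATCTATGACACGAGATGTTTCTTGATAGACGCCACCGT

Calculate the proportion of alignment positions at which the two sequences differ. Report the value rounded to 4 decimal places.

The sequences differ at positions 1 (T/C), 9 (T/C), 13 (T/G), 15 (A/C), 16 (G/A), 24 (C/T), 27 (G/C), 30 (A/G), 35 (C/A), 36 (G/C), 38 (A/C), 40 (T/A), 42 (G/C).
There are 13 differences over 44 sites, so p = 13/44 = 0.2955.

0.2955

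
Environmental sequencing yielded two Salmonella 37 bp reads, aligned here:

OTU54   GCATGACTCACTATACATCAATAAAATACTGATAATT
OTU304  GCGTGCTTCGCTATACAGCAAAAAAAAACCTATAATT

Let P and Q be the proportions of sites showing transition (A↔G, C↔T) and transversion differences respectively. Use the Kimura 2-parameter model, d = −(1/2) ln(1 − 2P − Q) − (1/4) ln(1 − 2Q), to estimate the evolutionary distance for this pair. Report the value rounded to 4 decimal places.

Mismatches occur at site 3 (A↔G, transition), site 6 (A↔C, transversion), site 7 (C↔T, transition), site 10 (A↔G, transition), site 18 (T↔G, transversion), site 22 (T↔A, transversion), site 27 (T↔A, transversion), site 30 (T↔C, transition), site 31 (G↔T, transversion).
Of the 9 differences, 4 transitions and 5 transversions over 37 sites: P = 4/37 = 0.108108, Q = 5/37 = 0.135135.
d = −0.5·ln(0.648649) − 0.25·ln(0.729730) = −0.5·(-0.432864) − 0.25·(-0.315081) = 0.2952.

0.2952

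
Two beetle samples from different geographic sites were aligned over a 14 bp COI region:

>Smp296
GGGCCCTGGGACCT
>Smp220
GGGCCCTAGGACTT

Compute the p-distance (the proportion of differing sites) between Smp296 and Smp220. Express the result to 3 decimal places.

The sequences differ at positions 8 (G/A), 13 (C/T).
There are 2 differences over 14 sites, so p = 2/14 = 0.143.

0.143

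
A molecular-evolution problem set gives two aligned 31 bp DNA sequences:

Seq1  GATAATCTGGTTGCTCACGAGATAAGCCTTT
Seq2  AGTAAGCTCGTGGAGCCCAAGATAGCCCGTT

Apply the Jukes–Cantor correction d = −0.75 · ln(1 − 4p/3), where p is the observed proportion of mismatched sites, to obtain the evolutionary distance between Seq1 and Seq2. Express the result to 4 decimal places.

0.5445

Mismatches occur at site 1 (G↔A), site 2 (A↔G), site 6 (T↔G), site 9 (G↔C), site 12 (T↔G), site 14 (C↔A), site 15 (T↔G), site 17 (A↔C), site 19 (G↔A), site 25 (A↔G), site 26 (G↔C), site 29 (T↔G).
p = 12/31 = 0.387097.
d = −0.75 · ln(1 − (4/3)·0.387097) = −0.75 · ln(0.483871) = −0.75 · (-0.725937) = 0.5445.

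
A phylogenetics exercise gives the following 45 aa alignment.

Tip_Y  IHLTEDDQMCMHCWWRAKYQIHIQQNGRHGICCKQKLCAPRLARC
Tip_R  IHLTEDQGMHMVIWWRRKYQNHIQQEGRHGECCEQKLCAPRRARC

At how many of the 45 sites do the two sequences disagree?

11

The sequences differ at positions 7 (D/Q), 8 (Q/G), 10 (C/H), 12 (H/V), 13 (C/I), 17 (A/R), 21 (I/N), 26 (N/E), 31 (I/E), 34 (K/E), 42 (L/R).
That gives 11 mismatches out of 45 aligned sites, so the Hamming distance is 11.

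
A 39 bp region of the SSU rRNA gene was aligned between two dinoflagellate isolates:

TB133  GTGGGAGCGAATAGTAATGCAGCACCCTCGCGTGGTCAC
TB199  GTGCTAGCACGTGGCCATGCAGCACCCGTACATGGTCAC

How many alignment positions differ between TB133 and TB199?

12

Mismatches occur at site 4 (G/C), site 5 (G/T), site 9 (G/A), site 10 (A/C), site 11 (A/G), site 13 (A/G), site 15 (T/C), site 16 (A/C), site 28 (T/G), site 29 (C/T), site 30 (G/A), site 32 (G/A).
That gives 12 mismatches out of 39 aligned sites, so the Hamming distance is 12.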